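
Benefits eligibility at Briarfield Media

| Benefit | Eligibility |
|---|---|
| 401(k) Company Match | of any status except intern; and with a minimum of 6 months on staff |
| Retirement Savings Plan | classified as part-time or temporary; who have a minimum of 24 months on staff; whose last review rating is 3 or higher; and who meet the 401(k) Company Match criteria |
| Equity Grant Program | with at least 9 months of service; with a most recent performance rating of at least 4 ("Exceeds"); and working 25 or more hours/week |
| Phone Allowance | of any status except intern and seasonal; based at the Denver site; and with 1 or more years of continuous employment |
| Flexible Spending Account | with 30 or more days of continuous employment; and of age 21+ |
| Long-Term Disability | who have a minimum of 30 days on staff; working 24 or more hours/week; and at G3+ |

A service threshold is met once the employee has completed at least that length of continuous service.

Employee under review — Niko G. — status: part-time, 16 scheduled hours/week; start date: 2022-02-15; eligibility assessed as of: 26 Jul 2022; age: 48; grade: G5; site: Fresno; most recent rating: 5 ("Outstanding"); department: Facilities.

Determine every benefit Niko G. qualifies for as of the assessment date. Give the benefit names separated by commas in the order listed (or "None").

Flexible Spending Account

Service from 2022-02-15 to 26 Jul 2022: 161 days.
401(k) Company Match — status part-time ✓ (not excluded); service 161 days < 6 months (≈180 days) ✗ → not eligible.
Retirement Savings Plan — status part-time ✓; service 161 days < 24 months (≈720 days) ✗ → not eligible.
Equity Grant Program — service 161 days < 9 months (≈270 days) ✗ → not eligible.
Phone Allowance — status part-time ✓ (not excluded); site Fresno ✗ (not Denver) → not eligible.
Flexible Spending Account — service 161 days ≥ 30 days ✓; age 48 ≥ 21 ✓ → eligible.
Long-Term Disability — service 161 days ≥ 30 days ✓; 16 hrs/wk < 24 ✗ → not eligible.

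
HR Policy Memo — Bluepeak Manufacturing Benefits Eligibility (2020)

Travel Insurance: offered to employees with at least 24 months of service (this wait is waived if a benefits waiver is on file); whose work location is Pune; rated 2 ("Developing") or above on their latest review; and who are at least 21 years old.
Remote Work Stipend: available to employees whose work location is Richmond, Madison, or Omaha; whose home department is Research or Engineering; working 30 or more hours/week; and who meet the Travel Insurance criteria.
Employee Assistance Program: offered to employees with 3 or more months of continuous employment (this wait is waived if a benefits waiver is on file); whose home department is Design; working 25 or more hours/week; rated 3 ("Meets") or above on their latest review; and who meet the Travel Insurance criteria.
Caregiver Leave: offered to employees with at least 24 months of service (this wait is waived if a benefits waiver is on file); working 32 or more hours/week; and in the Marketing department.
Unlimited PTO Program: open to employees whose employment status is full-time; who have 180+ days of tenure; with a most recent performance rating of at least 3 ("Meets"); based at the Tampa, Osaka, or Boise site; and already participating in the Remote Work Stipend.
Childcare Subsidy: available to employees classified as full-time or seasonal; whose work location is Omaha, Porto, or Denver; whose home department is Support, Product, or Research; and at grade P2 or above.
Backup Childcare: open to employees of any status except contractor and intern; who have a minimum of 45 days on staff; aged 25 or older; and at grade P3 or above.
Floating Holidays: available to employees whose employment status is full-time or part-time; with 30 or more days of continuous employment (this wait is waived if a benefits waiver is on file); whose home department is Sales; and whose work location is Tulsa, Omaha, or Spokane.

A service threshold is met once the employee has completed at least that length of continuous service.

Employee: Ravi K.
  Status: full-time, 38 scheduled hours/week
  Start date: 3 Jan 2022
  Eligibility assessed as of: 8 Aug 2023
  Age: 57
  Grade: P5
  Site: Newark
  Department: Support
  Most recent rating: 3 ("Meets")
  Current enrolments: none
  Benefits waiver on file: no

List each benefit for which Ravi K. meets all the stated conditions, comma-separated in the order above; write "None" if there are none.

Service from 3 Jan 2022 to 8 Aug 2023: 582 days.
Travel Insurance — no waiver, service 582 days < 24 months (≈720 days) ✗ → not eligible.
Remote Work Stipend — site Newark ✗ (not Richmond, Madison, or Omaha) → not eligible.
Employee Assistance Program — no waiver, service 582 days ≥ 3 months (≈90 days) ✓; dept Support ✗ → not eligible.
Caregiver Leave — no waiver, service 582 days < 24 months (≈720 days) ✗ → not eligible.
Unlimited PTO Program — status full-time ✓; service 582 days ≥ 180 days ✓; rating 3 ≥ 3 ✓; site Newark ✗ (not Tampa, Osaka, or Boise) → not eligible.
Childcare Subsidy — status full-time ✓; site Newark ✗ (not Omaha, Porto, or Denver) → not eligible.
Backup Childcare — status full-time ✓ (not excluded); service 582 days ≥ 45 days ✓; age 57 ≥ 25 ✓; grade P5 ≥ P3 ✓ → eligible.
Floating Holidays — status full-time ✓; no waiver, service 582 days ≥ 30 days ✓; dept Support ✗ → not eligible.

Backup Childcare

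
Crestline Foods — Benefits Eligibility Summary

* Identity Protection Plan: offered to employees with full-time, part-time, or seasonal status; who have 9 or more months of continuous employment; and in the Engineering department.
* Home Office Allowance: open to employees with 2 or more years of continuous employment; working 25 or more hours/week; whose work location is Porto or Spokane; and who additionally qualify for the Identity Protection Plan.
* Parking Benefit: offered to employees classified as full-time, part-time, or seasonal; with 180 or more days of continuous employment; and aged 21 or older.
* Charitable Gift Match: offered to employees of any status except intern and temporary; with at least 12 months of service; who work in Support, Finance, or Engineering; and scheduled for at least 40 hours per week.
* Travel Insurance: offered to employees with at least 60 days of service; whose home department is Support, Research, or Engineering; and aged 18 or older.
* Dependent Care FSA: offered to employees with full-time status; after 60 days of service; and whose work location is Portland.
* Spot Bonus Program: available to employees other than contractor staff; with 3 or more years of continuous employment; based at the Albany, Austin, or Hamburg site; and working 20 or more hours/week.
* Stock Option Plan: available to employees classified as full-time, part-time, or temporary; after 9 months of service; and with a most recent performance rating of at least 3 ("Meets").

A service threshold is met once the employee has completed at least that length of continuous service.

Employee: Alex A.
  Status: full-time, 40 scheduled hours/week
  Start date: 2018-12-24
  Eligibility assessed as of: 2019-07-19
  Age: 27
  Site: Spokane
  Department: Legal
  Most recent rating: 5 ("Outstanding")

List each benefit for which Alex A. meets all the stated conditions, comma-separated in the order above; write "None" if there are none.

Service from 2018-12-24 to 2019-07-19: 207 days.
Identity Protection Plan — status full-time ✓; service 207 days < 9 months (≈270 days) ✗ → not eligible.
Home Office Allowance — service 207 days < 2 years (≈730 days) ✗ → not eligible.
Parking Benefit — status full-time ✓; service 207 days ≥ 180 days ✓; age 27 ≥ 21 ✓ → eligible.
Charitable Gift Match — status full-time ✓ (not excluded); service 207 days < 12 months (≈360 days) ✗ → not eligible.
Travel Insurance — service 207 days ≥ 60 days ✓; dept Legal ✗ → not eligible.
Dependent Care FSA — status full-time ✓; service 207 days ≥ 60 days ✓; site Spokane ✗ (not Portland) → not eligible.
Spot Bonus Program — status full-time ✓ (not excluded); service 207 days < 3 years (≈1095 days) ✗ → not eligible.
Stock Option Plan — status full-time ✓; service 207 days < 9 months (≈270 days) ✗ → not eligible.

Parking Benefit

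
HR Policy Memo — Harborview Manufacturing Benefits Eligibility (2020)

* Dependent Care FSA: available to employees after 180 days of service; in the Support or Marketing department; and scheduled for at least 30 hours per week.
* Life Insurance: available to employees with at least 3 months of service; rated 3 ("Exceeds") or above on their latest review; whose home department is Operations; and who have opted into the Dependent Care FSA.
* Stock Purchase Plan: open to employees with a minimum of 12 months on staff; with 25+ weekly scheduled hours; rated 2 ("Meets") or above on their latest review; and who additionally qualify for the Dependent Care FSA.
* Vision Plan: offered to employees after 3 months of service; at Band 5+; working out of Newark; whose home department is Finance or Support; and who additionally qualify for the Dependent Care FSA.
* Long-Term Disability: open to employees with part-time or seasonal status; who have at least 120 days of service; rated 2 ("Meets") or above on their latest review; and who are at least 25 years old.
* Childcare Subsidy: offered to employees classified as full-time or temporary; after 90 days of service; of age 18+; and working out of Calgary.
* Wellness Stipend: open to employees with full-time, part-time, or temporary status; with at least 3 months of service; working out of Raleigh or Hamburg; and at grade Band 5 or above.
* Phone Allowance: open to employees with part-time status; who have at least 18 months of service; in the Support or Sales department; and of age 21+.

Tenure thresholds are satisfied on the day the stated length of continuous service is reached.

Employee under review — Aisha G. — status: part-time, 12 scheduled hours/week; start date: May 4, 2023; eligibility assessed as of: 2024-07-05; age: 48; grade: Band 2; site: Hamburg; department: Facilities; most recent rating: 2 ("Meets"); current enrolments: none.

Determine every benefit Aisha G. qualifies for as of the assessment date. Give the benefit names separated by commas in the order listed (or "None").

Service from May 4, 2023 to 2024-07-05: 428 days.
Dependent Care FSA — service 428 days ≥ 180 days ✓; dept Facilities ✗ → not eligible.
Life Insurance — service 428 days ≥ 3 months (≈90 days) ✓; rating 2 < 3 ✗ → not eligible.
Stock Purchase Plan — service 428 days ≥ 12 months (≈360 days) ✓; 12 hrs/wk < 25 ✗ → not eligible.
Vision Plan — service 428 days ≥ 3 months (≈90 days) ✓; grade Band 2 < Band 5 ✗ → not eligible.
Long-Term Disability — status part-time ✓; service 428 days ≥ 120 days ✓; rating 2 ≥ 2 ✓; age 48 ≥ 25 ✓ → eligible.
Childcare Subsidy — status part-time ✗ (requires full-time or temporary) → not eligible.
Wellness Stipend — status part-time ✓; service 428 days ≥ 3 months (≈90 days) ✓; site Hamburg ✓; grade Band 2 < Band 5 ✗ → not eligible.
Phone Allowance — status part-time ✓; service 428 days < 18 months (≈540 days) ✗ → not eligible.

Long-Term Disability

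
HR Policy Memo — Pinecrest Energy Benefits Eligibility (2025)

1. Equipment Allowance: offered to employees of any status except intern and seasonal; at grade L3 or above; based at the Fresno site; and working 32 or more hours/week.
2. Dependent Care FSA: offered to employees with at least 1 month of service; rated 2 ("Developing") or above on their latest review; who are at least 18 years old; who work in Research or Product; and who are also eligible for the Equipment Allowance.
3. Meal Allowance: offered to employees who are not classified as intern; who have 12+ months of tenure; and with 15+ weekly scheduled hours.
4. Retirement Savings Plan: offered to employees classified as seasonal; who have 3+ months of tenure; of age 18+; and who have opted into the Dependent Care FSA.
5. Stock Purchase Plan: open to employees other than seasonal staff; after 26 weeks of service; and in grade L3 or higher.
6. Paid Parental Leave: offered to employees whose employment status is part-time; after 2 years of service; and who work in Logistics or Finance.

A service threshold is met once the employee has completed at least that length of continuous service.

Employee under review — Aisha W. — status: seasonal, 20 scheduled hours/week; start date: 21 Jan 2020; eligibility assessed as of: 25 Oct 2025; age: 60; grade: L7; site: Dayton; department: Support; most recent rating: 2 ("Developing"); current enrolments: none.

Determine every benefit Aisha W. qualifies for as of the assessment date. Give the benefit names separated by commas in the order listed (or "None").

Meal Allowance

Service from 21 Jan 2020 to 25 Oct 2025: 2104 days.
Equipment Allowance — status seasonal ✗ (excluded) → not eligible.
Dependent Care FSA — service 2104 days ≥ 1 month (≈30 days) ✓; rating 2 ≥ 2 ✓; age 60 ≥ 18 ✓; dept Support ✗ → not eligible.
Meal Allowance — status seasonal ✓ (not excluded); service 2104 days ≥ 12 months (≈360 days) ✓; 20 hrs/wk ≥ 15 ✓ → eligible.
Retirement Savings Plan — status seasonal ✓; service 2104 days ≥ 3 months (≈90 days) ✓; age 60 ≥ 18 ✓; not enrolled in Dependent Care FSA ✗ → not eligible.
Stock Purchase Plan — status seasonal ✗ (excluded) → not eligible.
Paid Parental Leave — status seasonal ✗ (requires part-time) → not eligible.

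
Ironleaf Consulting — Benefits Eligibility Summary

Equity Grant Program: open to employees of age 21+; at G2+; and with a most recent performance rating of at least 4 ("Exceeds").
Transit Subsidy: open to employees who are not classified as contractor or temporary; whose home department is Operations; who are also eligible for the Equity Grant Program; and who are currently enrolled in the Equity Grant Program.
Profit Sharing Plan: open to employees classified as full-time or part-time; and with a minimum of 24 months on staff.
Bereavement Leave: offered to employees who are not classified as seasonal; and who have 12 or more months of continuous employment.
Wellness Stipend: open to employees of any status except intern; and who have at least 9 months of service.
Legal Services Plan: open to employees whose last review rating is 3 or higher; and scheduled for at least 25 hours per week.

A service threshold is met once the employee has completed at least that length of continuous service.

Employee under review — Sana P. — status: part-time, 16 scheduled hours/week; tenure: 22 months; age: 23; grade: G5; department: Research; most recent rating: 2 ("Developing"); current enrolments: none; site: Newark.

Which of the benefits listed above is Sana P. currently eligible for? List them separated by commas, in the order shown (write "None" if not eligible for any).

Equity Grant Program — age 23 ≥ 21 ✓; grade G5 ≥ G2 ✓; rating 2 < 4 ✗ → not eligible.
Transit Subsidy — status part-time ✓ (not excluded); dept Research ✗ → not eligible.
Profit Sharing Plan — status part-time ✓; service 22 months < 24 months ✗ → not eligible.
Bereavement Leave — status part-time ✓ (not excluded); service 22 months ≥ 12 months ✓ → eligible.
Wellness Stipend — status part-time ✓ (not excluded); service 22 months ≥ 9 months ✓ → eligible.
Legal Services Plan — rating 2 < 3 ✗ → not eligible.

Bereavement Leave, Wellness Stipend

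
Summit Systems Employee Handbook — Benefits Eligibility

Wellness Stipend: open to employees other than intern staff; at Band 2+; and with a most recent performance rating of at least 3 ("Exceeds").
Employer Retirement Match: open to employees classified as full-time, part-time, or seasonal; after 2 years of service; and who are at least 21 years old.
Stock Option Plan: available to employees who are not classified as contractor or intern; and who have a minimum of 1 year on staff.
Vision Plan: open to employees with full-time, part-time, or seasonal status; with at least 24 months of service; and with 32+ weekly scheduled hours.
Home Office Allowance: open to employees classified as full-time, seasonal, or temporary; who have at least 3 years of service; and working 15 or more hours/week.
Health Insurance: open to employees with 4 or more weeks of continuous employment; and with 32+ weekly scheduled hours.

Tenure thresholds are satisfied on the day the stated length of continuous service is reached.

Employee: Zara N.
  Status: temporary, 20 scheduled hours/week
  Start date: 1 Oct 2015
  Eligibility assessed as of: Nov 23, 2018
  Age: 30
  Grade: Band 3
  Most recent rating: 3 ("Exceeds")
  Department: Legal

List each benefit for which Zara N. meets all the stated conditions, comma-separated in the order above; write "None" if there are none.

Service from 1 Oct 2015 to Nov 23, 2018: 1149 days.
Wellness Stipend — status temporary ✓ (not excluded); grade Band 3 ≥ Band 2 ✓; rating 3 ≥ 3 ✓ → eligible.
Employer Retirement Match — status temporary ✗ (requires full-time, part-time, or seasonal) → not eligible.
Stock Option Plan — status temporary ✓ (not excluded); service 1149 days ≥ 1 year (≈365 days) ✓ → eligible.
Vision Plan — status temporary ✗ (requires full-time, part-time, or seasonal) → not eligible.
Home Office Allowance — status temporary ✓; service 1149 days ≥ 3 years (≈1095 days) ✓; 20 hrs/wk ≥ 15 ✓ → eligible.
Health Insurance — service 1149 days ≥ 4 weeks (≈28 days) ✓; 20 hrs/wk < 32 ✗ → not eligible.

Wellness Stipend, Stock Option Plan, Home Office Allowance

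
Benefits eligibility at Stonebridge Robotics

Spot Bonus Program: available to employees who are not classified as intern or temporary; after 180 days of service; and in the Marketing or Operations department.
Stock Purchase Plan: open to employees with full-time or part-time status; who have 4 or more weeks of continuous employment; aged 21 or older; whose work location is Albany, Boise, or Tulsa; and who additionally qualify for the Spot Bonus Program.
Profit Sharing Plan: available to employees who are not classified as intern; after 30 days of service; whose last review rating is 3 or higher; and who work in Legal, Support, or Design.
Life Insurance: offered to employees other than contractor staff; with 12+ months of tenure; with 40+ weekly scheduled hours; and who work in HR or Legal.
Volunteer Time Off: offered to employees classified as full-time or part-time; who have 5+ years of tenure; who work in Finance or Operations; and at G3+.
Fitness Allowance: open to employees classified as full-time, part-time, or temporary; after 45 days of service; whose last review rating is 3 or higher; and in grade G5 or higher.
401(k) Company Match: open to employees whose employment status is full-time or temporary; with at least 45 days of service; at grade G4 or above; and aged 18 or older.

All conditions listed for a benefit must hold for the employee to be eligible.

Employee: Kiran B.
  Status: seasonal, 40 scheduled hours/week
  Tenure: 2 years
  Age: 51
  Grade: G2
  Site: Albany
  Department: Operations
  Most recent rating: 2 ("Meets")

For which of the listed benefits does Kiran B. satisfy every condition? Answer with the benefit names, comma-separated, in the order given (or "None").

Spot Bonus Program — status seasonal ✓ (not excluded); service 2 years ≥ 180 days ✓; dept Operations ✓ → eligible.
Stock Purchase Plan — status seasonal ✗ (requires full-time or part-time) → not eligible.
Profit Sharing Plan — status seasonal ✓ (not excluded); service 2 years ≥ 30 days ✓; rating 2 < 3 ✗ → not eligible.
Life Insurance — status seasonal ✓ (not excluded); service 2 years ≥ 12 months (≈360 days) ✓; 40 hrs/wk ≥ 40 ✓; dept Operations ✗ → not eligible.
Volunteer Time Off — status seasonal ✗ (requires full-time or part-time) → not eligible.
Fitness Allowance — status seasonal ✗ (requires full-time, part-time, or temporary) → not eligible.
401(k) Company Match — status seasonal ✗ (requires full-time or temporary) → not eligible.

Spot Bonus Program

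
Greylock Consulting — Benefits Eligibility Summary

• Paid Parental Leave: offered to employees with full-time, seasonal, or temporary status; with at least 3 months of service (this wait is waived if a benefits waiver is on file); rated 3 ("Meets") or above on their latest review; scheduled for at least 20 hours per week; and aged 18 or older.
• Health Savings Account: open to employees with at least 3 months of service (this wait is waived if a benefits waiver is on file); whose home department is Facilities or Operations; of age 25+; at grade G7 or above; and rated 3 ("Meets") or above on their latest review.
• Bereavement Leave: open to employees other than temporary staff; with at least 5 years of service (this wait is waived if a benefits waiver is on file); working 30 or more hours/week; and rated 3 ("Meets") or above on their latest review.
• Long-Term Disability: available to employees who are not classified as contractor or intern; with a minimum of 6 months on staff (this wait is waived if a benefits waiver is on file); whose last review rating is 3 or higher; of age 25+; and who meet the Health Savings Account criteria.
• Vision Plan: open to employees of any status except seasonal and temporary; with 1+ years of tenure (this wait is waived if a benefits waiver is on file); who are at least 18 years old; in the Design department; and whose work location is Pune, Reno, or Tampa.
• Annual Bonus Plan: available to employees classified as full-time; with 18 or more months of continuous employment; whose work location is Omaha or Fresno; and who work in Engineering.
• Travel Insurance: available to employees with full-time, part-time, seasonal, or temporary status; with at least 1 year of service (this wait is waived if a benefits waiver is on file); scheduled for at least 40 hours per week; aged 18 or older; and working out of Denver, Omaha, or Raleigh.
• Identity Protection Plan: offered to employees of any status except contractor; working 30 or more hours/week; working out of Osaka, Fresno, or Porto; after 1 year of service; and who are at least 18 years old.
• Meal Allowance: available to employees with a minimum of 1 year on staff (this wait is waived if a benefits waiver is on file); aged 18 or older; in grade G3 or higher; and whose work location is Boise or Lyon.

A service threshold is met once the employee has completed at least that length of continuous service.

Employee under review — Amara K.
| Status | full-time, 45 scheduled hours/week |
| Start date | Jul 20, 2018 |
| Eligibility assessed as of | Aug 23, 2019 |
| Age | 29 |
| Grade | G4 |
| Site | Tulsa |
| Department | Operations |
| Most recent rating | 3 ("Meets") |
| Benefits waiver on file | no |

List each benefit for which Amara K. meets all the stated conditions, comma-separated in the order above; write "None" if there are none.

Service from Jul 20, 2018 to Aug 23, 2019: 399 days.
Paid Parental Leave — status full-time ✓; no waiver, service 399 days ≥ 3 months (≈90 days) ✓; rating 3 ≥ 3 ✓; 45 hrs/wk ≥ 20 ✓; age 29 ≥ 18 ✓ → eligible.
Health Savings Account — no waiver, service 399 days ≥ 3 months (≈90 days) ✓; dept Operations ✓; age 29 ≥ 25 ✓; grade G4 < G7 ✗ → not eligible.
Bereavement Leave — status full-time ✓ (not excluded); no waiver, service 399 days < 5 years (≈1825 days) ✗ → not eligible.
Long-Term Disability — status full-time ✓ (not excluded); no waiver, service 399 days ≥ 6 months (≈180 days) ✓; rating 3 ≥ 3 ✓; age 29 ≥ 25 ✓; not eligible for Health Savings Account ✗ → not eligible.
Vision Plan — status full-time ✓ (not excluded); no waiver, service 399 days ≥ 1 year (≈365 days) ✓; age 29 ≥ 18 ✓; dept Operations ✗ → not eligible.
Annual Bonus Plan — status full-time ✓; service 399 days < 18 months (≈540 days) ✗ → not eligible.
Travel Insurance — status full-time ✓; no waiver, service 399 days ≥ 1 year (≈365 days) ✓; 45 hrs/wk ≥ 40 ✓; age 29 ≥ 18 ✓; site Tulsa ✗ (not Denver, Omaha, or Raleigh) → not eligible.
Identity Protection Plan — status full-time ✓ (not excluded); 45 hrs/wk ≥ 30 ✓; site Tulsa ✗ (not Osaka, Fresno, or Porto) → not eligible.
Meal Allowance — no waiver, service 399 days ≥ 1 year (≈365 days) ✓; age 29 ≥ 18 ✓; grade G4 ≥ G3 ✓; site Tulsa ✗ (not Boise or Lyon) → not eligible.

Paid Parental Leave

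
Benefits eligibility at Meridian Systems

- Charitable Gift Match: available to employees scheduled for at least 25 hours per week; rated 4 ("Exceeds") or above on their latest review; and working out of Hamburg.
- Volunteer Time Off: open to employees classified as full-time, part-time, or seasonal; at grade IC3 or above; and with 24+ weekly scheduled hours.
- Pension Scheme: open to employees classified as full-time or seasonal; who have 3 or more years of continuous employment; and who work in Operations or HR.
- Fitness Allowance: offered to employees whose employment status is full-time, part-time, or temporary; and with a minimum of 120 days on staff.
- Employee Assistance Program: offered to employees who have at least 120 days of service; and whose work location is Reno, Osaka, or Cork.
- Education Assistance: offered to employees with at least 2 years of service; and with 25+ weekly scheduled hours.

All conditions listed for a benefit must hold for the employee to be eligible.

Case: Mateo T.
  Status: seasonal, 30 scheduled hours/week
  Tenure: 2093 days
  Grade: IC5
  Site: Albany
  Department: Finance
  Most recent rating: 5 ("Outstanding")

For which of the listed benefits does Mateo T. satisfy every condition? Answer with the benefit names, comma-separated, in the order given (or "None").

Volunteer Time Off, Education Assistance

Charitable Gift Match — 30 hrs/wk ≥ 25 ✓; rating 5 ≥ 4 ✓; site Albany ✗ (not Hamburg) → not eligible.
Volunteer Time Off — status seasonal ✓; grade IC5 ≥ IC3 ✓; 30 hrs/wk ≥ 24 ✓ → eligible.
Pension Scheme — status seasonal ✓; service 2093 days ≥ 3 years (≈1095 days) ✓; dept Finance ✗ → not eligible.
Fitness Allowance — status seasonal ✗ (requires full-time, part-time, or temporary) → not eligible.
Employee Assistance Program — service 2093 days ≥ 120 days ✓; site Albany ✗ (not Reno, Osaka, or Cork) → not eligible.
Education Assistance — service 2093 days ≥ 2 years (≈730 days) ✓; 30 hrs/wk ≥ 25 ✓ → eligible.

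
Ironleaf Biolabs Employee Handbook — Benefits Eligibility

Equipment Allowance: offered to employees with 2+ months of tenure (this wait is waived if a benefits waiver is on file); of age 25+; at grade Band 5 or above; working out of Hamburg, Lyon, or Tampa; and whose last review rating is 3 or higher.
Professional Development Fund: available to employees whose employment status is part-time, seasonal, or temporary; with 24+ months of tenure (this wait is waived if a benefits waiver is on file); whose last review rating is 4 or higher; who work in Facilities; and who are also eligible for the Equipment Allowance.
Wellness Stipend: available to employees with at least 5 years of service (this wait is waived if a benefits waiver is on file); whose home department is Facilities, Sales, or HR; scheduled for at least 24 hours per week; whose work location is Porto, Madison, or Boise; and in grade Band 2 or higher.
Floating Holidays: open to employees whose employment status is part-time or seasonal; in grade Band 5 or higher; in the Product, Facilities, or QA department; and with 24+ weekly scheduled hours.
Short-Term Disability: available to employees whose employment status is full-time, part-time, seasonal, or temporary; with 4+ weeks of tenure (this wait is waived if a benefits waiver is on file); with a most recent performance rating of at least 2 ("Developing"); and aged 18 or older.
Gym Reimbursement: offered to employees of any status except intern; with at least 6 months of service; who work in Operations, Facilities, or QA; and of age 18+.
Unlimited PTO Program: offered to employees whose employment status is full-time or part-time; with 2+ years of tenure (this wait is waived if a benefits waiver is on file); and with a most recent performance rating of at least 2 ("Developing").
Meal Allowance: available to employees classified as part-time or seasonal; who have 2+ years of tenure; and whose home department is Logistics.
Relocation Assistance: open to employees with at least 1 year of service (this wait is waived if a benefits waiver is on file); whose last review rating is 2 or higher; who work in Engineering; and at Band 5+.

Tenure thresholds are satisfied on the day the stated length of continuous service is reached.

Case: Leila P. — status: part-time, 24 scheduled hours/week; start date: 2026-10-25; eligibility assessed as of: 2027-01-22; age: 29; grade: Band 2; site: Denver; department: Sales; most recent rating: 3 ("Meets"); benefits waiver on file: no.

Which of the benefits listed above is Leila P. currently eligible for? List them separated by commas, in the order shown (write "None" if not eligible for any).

Short-Term Disability

Service from 2026-10-25 to 2027-01-22: 89 days.
Equipment Allowance — no waiver, service 89 days ≥ 2 months (≈60 days) ✓; age 29 ≥ 25 ✓; grade Band 2 < Band 5 ✗ → not eligible.
Professional Development Fund — status part-time ✓; no waiver, service 89 days < 24 months (≈720 days) ✗ → not eligible.
Wellness Stipend — no waiver, service 89 days < 5 years (≈1825 days) ✗ → not eligible.
Floating Holidays — status part-time ✓; grade Band 2 < Band 5 ✗ → not eligible.
Short-Term Disability — status part-time ✓; no waiver, service 89 days ≥ 4 weeks (≈28 days) ✓; rating 3 ≥ 2 ✓; age 29 ≥ 18 ✓ → eligible.
Gym Reimbursement — status part-time ✓ (not excluded); service 89 days < 6 months (≈180 days) ✗ → not eligible.
Unlimited PTO Program — status part-time ✓; no waiver, service 89 days < 2 years (≈730 days) ✗ → not eligible.
Meal Allowance — status part-time ✓; service 89 days < 2 years (≈730 days) ✗ → not eligible.
Relocation Assistance — no waiver, service 89 days < 1 year (≈365 days) ✗ → not eligible.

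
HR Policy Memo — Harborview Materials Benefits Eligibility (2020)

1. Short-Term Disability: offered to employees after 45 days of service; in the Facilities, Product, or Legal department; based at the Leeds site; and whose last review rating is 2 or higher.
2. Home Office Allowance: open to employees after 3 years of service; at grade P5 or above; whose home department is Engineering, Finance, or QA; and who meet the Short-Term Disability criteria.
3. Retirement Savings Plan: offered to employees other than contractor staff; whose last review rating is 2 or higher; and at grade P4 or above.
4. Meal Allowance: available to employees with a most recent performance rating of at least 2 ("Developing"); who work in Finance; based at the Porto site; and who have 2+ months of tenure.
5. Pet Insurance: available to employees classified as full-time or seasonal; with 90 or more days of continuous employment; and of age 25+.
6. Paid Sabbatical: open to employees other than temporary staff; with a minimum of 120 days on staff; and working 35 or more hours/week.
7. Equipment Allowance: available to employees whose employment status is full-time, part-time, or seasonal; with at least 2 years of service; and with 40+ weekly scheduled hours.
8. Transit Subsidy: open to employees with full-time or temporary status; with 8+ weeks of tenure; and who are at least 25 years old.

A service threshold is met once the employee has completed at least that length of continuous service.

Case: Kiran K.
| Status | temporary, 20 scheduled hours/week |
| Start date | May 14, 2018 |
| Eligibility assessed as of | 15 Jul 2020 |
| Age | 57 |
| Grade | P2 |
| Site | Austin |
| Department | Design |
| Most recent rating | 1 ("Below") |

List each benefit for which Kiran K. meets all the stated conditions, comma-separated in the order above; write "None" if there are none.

Service from May 14, 2018 to 15 Jul 2020: 793 days.
Short-Term Disability — service 793 days ≥ 45 days ✓; dept Design ✗ → not eligible.
Home Office Allowance — service 793 days < 3 years (≈1095 days) ✗ → not eligible.
Retirement Savings Plan — status temporary ✓ (not excluded); rating 1 < 2 ✗ → not eligible.
Meal Allowance — rating 1 < 2 ✗ → not eligible.
Pet Insurance — status temporary ✗ (requires full-time or seasonal) → not eligible.
Paid Sabbatical — status temporary ✗ (excluded) → not eligible.
Equipment Allowance — status temporary ✗ (requires full-time, part-time, or seasonal) → not eligible.
Transit Subsidy — status temporary ✓; service 793 days ≥ 8 weeks (≈56 days) ✓; age 57 ≥ 25 ✓ → eligible.

Transit Subsidy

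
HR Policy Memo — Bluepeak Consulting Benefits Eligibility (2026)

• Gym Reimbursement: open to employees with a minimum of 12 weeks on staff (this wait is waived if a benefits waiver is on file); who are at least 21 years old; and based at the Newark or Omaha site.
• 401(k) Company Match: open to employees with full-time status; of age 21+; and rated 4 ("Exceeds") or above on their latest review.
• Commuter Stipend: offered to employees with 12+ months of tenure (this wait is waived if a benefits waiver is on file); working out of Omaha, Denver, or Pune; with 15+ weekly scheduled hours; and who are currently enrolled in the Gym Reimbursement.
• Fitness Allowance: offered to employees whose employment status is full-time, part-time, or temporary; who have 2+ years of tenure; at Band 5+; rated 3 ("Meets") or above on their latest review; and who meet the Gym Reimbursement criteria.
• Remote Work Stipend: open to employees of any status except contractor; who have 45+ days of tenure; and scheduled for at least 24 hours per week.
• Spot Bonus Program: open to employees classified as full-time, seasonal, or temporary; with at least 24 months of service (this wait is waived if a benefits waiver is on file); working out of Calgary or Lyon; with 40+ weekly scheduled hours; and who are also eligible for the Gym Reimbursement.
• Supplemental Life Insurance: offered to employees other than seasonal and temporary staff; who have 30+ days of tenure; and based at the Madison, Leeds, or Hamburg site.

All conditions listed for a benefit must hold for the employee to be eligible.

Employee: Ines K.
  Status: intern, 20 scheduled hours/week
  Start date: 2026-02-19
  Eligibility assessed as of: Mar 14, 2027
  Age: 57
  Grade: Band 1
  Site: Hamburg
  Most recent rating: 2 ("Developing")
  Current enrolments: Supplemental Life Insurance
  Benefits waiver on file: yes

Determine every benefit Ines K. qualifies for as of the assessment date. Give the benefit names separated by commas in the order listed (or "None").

Service from 2026-02-19 to Mar 14, 2027: 388 days.
Gym Reimbursement — benefits waiver on file ✓; age 57 ≥ 21 ✓; site Hamburg ✗ (not Newark or Omaha) → not eligible.
401(k) Company Match — status intern ✗ (requires full-time) → not eligible.
Commuter Stipend — benefits waiver on file ✓; site Hamburg ✗ (not Omaha, Denver, or Pune) → not eligible.
Fitness Allowance — status intern ✗ (requires full-time, part-time, or temporary) → not eligible.
Remote Work Stipend — status intern ✓ (not excluded); service 388 days ≥ 45 days ✓; 20 hrs/wk < 24 ✗ → not eligible.
Spot Bonus Program — status intern ✗ (requires full-time, seasonal, or temporary) → not eligible.
Supplemental Life Insurance — status intern ✓ (not excluded); service 388 days ≥ 30 days ✓; site Hamburg ✓ → eligible.

Supplemental Life Insurance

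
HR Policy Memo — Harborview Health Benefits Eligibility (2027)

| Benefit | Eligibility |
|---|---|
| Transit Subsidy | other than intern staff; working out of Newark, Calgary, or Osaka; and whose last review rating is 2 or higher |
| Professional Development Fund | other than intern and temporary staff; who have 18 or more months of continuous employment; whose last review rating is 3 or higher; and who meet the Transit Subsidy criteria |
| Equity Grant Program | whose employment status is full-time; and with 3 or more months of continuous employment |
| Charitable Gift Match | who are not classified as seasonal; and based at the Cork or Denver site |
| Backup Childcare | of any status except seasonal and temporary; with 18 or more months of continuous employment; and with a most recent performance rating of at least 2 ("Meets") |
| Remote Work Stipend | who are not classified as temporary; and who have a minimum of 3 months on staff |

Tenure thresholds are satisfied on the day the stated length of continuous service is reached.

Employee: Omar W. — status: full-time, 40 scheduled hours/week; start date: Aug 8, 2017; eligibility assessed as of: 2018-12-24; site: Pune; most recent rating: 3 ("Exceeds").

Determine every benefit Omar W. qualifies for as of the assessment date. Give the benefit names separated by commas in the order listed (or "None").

Equity Grant Program, Remote Work Stipend

Service from Aug 8, 2017 to 2018-12-24: 503 days.
Transit Subsidy — status full-time ✓ (not excluded); site Pune ✗ (not Newark, Calgary, or Osaka) → not eligible.
Professional Development Fund — status full-time ✓ (not excluded); service 503 days < 18 months (≈540 days) ✗ → not eligible.
Equity Grant Program — status full-time ✓; service 503 days ≥ 3 months (≈90 days) ✓ → eligible.
Charitable Gift Match — status full-time ✓ (not excluded); site Pune ✗ (not Cork or Denver) → not eligible.
Backup Childcare — status full-time ✓ (not excluded); service 503 days < 18 months (≈540 days) ✗ → not eligible.
Remote Work Stipend — status full-time ✓ (not excluded); service 503 days ≥ 3 months (≈90 days) ✓ → eligible.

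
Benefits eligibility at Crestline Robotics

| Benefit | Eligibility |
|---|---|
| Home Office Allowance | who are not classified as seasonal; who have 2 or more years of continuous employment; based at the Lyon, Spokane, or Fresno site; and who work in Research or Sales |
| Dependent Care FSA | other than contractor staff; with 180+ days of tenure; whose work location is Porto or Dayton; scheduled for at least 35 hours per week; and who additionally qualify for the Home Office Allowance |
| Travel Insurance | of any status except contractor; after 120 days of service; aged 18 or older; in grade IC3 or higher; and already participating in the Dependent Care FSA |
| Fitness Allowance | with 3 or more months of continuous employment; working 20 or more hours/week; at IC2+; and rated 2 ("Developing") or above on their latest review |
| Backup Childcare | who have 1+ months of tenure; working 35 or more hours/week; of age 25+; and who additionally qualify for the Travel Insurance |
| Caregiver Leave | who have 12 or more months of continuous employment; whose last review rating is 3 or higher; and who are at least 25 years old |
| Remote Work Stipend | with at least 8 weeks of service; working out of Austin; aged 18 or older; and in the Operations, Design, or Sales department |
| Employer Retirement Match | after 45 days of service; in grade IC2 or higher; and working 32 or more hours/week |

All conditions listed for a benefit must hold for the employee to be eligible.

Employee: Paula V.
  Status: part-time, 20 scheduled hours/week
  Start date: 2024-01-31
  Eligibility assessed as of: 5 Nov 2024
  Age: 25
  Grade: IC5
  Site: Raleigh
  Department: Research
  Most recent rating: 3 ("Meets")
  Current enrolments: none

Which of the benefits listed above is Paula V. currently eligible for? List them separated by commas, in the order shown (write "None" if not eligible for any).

Fitness Allowance

Service from 2024-01-31 to 5 Nov 2024: 279 days.
Home Office Allowance — status part-time ✓ (not excluded); service 279 days < 2 years (≈730 days) ✗ → not eligible.
Dependent Care FSA — status part-time ✓ (not excluded); service 279 days ≥ 180 days ✓; site Raleigh ✗ (not Porto or Dayton) → not eligible.
Travel Insurance — status part-time ✓ (not excluded); service 279 days ≥ 120 days ✓; age 25 ≥ 18 ✓; grade IC5 ≥ IC3 ✓; not enrolled in Dependent Care FSA ✗ → not eligible.
Fitness Allowance — service 279 days ≥ 3 months (≈90 days) ✓; 20 hrs/wk ≥ 20 ✓; grade IC5 ≥ IC2 ✓; rating 3 ≥ 2 ✓ → eligible.
Backup Childcare — service 279 days ≥ 1 month (≈30 days) ✓; 20 hrs/wk < 35 ✗ → not eligible.
Caregiver Leave — service 279 days < 12 months (≈360 days) ✗ → not eligible.
Remote Work Stipend — service 279 days ≥ 8 weeks (≈56 days) ✓; site Raleigh ✗ (not Austin) → not eligible.
Employer Retirement Match — service 279 days ≥ 45 days ✓; grade IC5 ≥ IC2 ✓; 20 hrs/wk < 32 ✗ → not eligible.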